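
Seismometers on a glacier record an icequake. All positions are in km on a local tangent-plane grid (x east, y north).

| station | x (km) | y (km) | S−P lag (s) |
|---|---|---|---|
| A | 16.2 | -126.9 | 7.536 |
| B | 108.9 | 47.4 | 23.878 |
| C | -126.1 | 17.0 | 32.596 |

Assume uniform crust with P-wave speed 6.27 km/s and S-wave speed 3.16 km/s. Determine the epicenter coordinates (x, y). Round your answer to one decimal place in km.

Distance from S−P lag: d = Δt · v_P v_S / (v_P − v_S) = Δt · (6.27·3.16)/(6.27−3.16) ≈ 6.3708·Δt.
So d_A = 48.01, d_B = 152.12, d_C = 207.66 km.
Circle about each station: (x − 16.2)² + (y + 126.9)² = 48.01²; (x − 108.9)² + (y − 47.4)² = 152.12²; (x + 126.1)² + (y − 17.0)² = 207.66².
Subtracting the A equation from the B and C equations removes the quadratic terms:
185.4 x + 348.6 y = -23095.61
-284.6 x + 287.8 y = -40993.56
Solving the 2×2 system: x ≈ 50.1, y ≈ -92.9 km.

x ≈ 50.1 km, y ≈ -92.9 km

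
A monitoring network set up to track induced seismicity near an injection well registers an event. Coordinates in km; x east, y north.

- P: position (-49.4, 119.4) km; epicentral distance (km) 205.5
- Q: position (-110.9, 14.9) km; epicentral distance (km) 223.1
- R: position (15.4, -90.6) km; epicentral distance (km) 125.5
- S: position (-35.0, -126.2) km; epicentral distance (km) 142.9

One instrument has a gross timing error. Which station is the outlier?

Solve using three stations at a time. Using P, Q, R (subtract circle equations pairwise → linear system) gives (x, y) ≈ (110.9, -9.2).
Distances from that point to each station vs reported:
  P: calculated 205.5 vs reported 205.5 → residual 0.0 km
  Q: calculated 223.1 vs reported 223.1 → residual 0.0 km
  R: calculated 125.5 vs reported 125.5 → residual 0.0 km
  S: calculated 187.0 vs reported 142.9 → residual 44.1 km
P, Q, R are mutually consistent (residuals ≈ 0); S is off by 44.1 km.

S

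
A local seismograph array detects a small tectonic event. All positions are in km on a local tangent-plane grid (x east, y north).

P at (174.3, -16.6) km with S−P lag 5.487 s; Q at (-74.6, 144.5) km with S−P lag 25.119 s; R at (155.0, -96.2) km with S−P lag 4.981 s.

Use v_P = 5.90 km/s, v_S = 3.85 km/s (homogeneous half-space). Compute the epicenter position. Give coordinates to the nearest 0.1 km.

Distance from S−P lag: d = Δt · v_P v_S / (v_P − v_S) = Δt · (5.90·3.85)/(5.90−3.85) ≈ 11.0805·Δt.
So d_P = 60.80, d_Q = 278.33, d_R = 55.19 km.
Circle about each station: (x − 174.3)² + (y + 16.6)² = 60.80²; (x + 74.6)² + (y − 144.5)² = 278.33²; (x − 155.0)² + (y + 96.2)² = 55.19².
Subtracting pairs of circle equations eliminates x²+y² and gives linear equations (the radical axes):
-497.8 x + 322.2 y = -77981.59
-38.6 x − 159.2 y = 3274.09
Solving the 2×2 system: x ≈ 123.9, y ≈ -50.6 km.

(123.9, -50.6)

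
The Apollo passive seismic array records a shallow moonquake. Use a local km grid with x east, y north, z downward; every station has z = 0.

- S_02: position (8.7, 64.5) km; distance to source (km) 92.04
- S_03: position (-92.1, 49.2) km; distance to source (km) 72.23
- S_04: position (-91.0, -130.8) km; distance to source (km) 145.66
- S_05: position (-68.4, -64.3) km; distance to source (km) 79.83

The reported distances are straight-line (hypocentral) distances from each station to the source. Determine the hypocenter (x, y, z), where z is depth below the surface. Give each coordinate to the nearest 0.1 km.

Each station gives a sphere (x−x_i)² + (y−y_i)² + z² = d_i² (stations at z=0).
Subtracting the S_02 sphere from S_03 and S_04: z² cancels, leaving linear equations in x and y:
-201.6 x − 30.6 y = 9921.30
-199.4 x − 390.6 y = 8408.23
Solving: x ≈ -49.805, y ≈ 3.899 km (keep extra digits for the depth step; rounded: -49.8, 3.9).
Then from the S_02 sphere: z² = 92.04² − (x − 8.7)² − (y − 64.5)² with x = -49.805, y = 3.899, so z ≈ 37.095 ≈ 37.1 km.
Check against S_05 (with the unrounded solution): distance 79.83 ≈ 79.83 km. ✓

x ≈ -49.8 km, y ≈ 3.9 km, depth ≈ 37.1 km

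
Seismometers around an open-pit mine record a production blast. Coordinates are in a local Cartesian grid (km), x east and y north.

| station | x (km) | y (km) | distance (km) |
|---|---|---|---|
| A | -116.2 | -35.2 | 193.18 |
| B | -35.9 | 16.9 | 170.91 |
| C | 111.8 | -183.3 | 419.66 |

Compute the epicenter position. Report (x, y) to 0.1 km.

-133.5 km east, 157.2 km north

Circle about each station: (x + 116.2)² + (y + 35.2)² = 193.18²; (x + 35.9)² + (y − 16.9)² = 170.91²; (x − 111.8)² + (y + 183.3)² = 419.66².
Subtracting the A equation from the B and C equations removes the quadratic terms:
160.6 x + 104.2 y = -5058.78
456.0 x − 296.2 y = -107439.35
Solving the 2×2 system: x ≈ -133.5, y ≈ 157.2 km.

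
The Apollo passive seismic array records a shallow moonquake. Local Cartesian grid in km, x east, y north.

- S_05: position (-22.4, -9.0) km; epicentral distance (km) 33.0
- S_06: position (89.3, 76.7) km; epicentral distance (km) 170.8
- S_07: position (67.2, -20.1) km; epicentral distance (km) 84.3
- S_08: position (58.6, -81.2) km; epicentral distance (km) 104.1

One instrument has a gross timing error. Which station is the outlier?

Solve using three stations at a time. Using S_05, S_06, S_08 (subtract circle equations pairwise → linear system) gives (x, y) ≈ (-36.5, -38.8).
Distances from that point to each station vs reported:
  S_05: calculated 33.0 vs reported 33.0 → residual 0.0 km
  S_06: calculated 170.8 vs reported 170.8 → residual 0.0 km
  S_07: calculated 105.4 vs reported 84.3 → residual 21.1 km
  S_08: calculated 104.1 vs reported 104.1 → residual 0.0 km
S_05, S_06, S_08 are mutually consistent (residuals ≈ 0); S_07 is off by 21.1 km.

S_07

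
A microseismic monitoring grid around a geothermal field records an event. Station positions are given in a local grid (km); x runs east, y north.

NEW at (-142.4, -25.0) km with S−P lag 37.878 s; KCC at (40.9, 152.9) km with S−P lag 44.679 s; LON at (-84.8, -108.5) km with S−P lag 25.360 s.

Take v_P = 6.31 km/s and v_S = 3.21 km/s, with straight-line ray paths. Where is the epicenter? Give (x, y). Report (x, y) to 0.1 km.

x ≈ 78.5 km, y ≈ -136.6 km

Distance from S−P lag: d = Δt · v_P v_S / (v_P − v_S) = Δt · (6.31·3.21)/(6.31−3.21) ≈ 6.5339·Δt.
So d_NEW = 247.49, d_KCC = 291.93, d_LON = 165.70 km.
Circle about each station: (x + 142.4)² + (y + 25.0)² = 247.49²; (x − 40.9)² + (y − 152.9)² = 291.93²; (x + 84.8)² + (y + 108.5)² = 165.70².
Subtracting pairs of circle equations eliminates x²+y² and gives linear equations (the radical axes):
366.6 x + 355.8 y = -19823.36
115.2 x − 167.0 y = 31855.34
Solving the 2×2 system: x ≈ 78.5, y ≈ -136.6 km.
Check against NEW (with the unrounded x, y): √((x + 142.4)²+(y + 25.0)²) = 247.49 ≈ 247.49 km. ✓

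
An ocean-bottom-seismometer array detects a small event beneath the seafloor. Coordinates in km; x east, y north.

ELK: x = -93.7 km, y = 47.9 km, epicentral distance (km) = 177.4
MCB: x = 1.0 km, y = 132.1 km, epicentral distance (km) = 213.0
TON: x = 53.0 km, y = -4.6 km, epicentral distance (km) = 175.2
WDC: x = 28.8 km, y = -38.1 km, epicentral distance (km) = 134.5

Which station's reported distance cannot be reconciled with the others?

MCB

Solve using three stations at a time. Using ELK, TON, WDC (subtract circle equations pairwise → linear system) gives (x, y) ≈ (-71.4, -128.4).
Distances from that point to each station vs reported:
  ELK: calculated 177.7 vs reported 177.4 → residual 0.3 km
  MCB: calculated 270.3 vs reported 213.0 → residual 57.3 km
  TON: calculated 175.5 vs reported 175.2 → residual 0.3 km
  WDC: calculated 134.9 vs reported 134.5 → residual 0.4 km
ELK, TON, WDC are mutually consistent (residuals ≈ 0); MCB is off by 57.3 km.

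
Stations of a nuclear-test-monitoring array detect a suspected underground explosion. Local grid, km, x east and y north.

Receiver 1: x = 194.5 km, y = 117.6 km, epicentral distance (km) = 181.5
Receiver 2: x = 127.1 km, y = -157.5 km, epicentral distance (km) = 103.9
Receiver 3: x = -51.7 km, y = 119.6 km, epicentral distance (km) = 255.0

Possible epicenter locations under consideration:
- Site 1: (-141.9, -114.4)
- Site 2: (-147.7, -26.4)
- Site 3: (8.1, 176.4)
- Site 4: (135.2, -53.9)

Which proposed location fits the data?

Site 4

For each candidate, compare |candidate − station| to the reported distance:
Site 1: residuals Receiver 1 227.1, Receiver 2 168.5, Receiver 3 4.2 → max 227.1 km
Site 2: residuals Receiver 1 189.8, Receiver 2 200.6, Receiver 3 80.3 → max 200.6 km
Site 3: residuals Receiver 1 14.0, Receiver 2 250.6, Receiver 3 172.5 → max 250.6 km
Site 4: residuals Receiver 1 0.0, Receiver 2 0.0, Receiver 3 0.0 → max 0.0 km
Only Site 4 has all residuals ≈ 0.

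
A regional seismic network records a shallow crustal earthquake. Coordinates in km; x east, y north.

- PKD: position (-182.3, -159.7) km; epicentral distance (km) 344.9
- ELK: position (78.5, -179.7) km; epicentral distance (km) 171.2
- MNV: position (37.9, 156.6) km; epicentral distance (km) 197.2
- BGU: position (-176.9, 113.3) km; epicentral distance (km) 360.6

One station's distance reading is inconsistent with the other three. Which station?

BGU

Solve using three stations at a time. Using PKD, ELK, MNV (subtract circle equations pairwise → linear system) gives (x, y) ≈ (131.7, -16.9).
Distances from that point to each station vs reported:
  PKD: calculated 344.9 vs reported 344.9 → residual 0.0 km
  ELK: calculated 171.2 vs reported 171.2 → residual 0.0 km
  MNV: calculated 197.2 vs reported 197.2 → residual 0.0 km
  BGU: calculated 334.9 vs reported 360.6 → residual 25.7 km
PKD, ELK, MNV are mutually consistent (residuals ≈ 0); BGU is off by 25.7 km.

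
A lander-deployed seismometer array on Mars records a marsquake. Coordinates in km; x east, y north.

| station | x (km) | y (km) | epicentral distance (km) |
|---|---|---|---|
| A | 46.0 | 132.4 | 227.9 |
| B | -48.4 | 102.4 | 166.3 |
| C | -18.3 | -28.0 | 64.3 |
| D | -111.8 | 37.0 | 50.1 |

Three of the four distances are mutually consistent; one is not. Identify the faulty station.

D

Solve using three stations at a time. Using A, B, C (subtract circle equations pairwise → linear system) gives (x, y) ≈ (-72.8, -62.1).
Distances from that point to each station vs reported:
  A: calculated 227.9 vs reported 227.9 → residual 0.0 km
  B: calculated 166.3 vs reported 166.3 → residual 0.0 km
  C: calculated 64.3 vs reported 64.3 → residual 0.0 km
  D: calculated 106.5 vs reported 50.1 → residual 56.4 km
A, B, C are mutually consistent (residuals ≈ 0); D is off by 56.4 km.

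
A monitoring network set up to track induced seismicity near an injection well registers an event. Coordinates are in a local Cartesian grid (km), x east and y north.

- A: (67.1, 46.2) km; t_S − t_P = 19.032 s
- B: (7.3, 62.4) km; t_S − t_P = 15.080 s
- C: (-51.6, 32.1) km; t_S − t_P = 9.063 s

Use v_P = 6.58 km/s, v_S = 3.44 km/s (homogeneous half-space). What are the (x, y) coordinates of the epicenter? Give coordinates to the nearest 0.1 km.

x ≈ -45.0 km, y ≈ -32.9 km

Distance from S−P lag: d = Δt · v_P v_S / (v_P − v_S) = Δt · (6.58·3.44)/(6.58−3.44) ≈ 7.2087·Δt.
So d_A = 137.20, d_B = 108.71, d_C = 65.33 km.
Circle about each station: (x − 67.1)² + (y − 46.2)² = 137.20²; (x − 7.3)² + (y − 62.4)² = 108.71²; (x + 51.6)² + (y − 32.1)² = 65.33².
Subtracting the A equation from the B and C equations removes the quadratic terms:
-119.6 x + 32.4 y = 4316.18
-237.4 x − 28.2 y = 11611.95
Solving the 2×2 system: x ≈ -45.0, y ≈ -32.9 km.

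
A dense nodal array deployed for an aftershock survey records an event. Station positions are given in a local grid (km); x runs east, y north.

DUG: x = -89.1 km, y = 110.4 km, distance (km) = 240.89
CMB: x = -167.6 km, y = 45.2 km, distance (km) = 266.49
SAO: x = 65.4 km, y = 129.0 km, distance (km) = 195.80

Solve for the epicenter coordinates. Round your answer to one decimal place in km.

Circle about each station: (x + 89.1)² + (y − 110.4)² = 240.89²; (x + 167.6)² + (y − 45.2)² = 266.49²; (x − 65.4)² + (y − 129.0)² = 195.80².
Subtracting pairs of circle equations eliminates x²+y² and gives linear equations (the radical axes):
-157.0 x − 130.4 y = -2983.10
309.0 x + 37.2 y = 20481.54
Solving the 2×2 system: x ≈ 74.3, y ≈ -66.6 km.

(74.3, -66.6)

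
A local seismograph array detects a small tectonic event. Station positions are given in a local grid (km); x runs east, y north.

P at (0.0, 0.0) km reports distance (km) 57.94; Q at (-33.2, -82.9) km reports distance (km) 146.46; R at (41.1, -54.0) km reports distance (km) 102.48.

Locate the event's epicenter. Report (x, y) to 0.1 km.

x ≈ 32.3 km, y ≈ 48.1 km

Circle about each station: x² + y² = 57.94²; (x + 33.2)² + (y + 82.9)² = 146.46²; (x − 41.1)² + (y + 54.0)² = 102.48².
Subtracting pairs of circle equations eliminates x²+y² and gives linear equations (the radical axes):
-66.4 x − 165.8 y = -10118.84
82.2 x − 108.0 y = -2539.90
Solving the 2×2 system: x ≈ 32.3, y ≈ 48.1 km.
Check against P (with the unrounded x, y): √(x²+y²) = 57.93 ≈ 57.94 km. ✓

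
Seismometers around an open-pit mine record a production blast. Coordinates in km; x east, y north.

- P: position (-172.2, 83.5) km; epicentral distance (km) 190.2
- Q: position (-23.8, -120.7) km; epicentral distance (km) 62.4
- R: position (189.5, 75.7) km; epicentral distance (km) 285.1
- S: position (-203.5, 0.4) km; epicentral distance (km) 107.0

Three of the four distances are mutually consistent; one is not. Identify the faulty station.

S

Solve using three stations at a time. Using P, Q, R (subtract circle equations pairwise → linear system) gives (x, y) ≈ (-56.9, -67.8).
Distances from that point to each station vs reported:
  P: calculated 190.2 vs reported 190.2 → residual 0.0 km
  Q: calculated 62.4 vs reported 62.4 → residual 0.0 km
  R: calculated 285.1 vs reported 285.1 → residual 0.0 km
  S: calculated 161.7 vs reported 107.0 → residual 54.7 km
P, Q, R are mutually consistent (residuals ≈ 0); S is off by 54.7 km.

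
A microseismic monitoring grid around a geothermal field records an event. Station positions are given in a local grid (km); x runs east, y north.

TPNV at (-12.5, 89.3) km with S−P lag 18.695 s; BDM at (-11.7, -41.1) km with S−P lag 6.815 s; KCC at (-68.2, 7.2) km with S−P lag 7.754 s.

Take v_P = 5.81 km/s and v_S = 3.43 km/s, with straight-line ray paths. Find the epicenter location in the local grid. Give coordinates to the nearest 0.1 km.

Distance from S−P lag: d = Δt · v_P v_S / (v_P − v_S) = Δt · (5.81·3.43)/(5.81−3.43) ≈ 8.3732·Δt.
So d_TPNV = 156.54, d_BDM = 57.06, d_KCC = 64.93 km.
Circle about each station: (x + 12.5)² + (y − 89.3)² = 156.54²; (x + 11.7)² + (y + 41.1)² = 57.06²; (x + 68.2)² + (y − 7.2)² = 64.93².
Subtracting the TPNV equation from the BDM and KCC equations removes the quadratic terms:
1.6 x − 260.8 y = 14944.29
-111.4 x − 164.2 y = 16861.21
Solving the 2×2 system: x ≈ -66.3, y ≈ -57.7 km.

(-66.3, -57.7)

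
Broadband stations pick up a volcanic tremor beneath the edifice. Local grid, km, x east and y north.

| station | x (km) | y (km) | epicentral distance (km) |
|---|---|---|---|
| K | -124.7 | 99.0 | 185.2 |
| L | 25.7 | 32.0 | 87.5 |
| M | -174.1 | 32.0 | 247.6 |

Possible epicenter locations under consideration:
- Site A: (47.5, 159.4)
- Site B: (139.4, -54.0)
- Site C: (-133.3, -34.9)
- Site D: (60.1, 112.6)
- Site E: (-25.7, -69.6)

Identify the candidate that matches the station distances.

For each candidate, compare |candidate − station| to the reported distance:
Site A: residuals K 2.7, L 41.8, M 8.0 → max 41.8 km
Site B: residuals K 120.0, L 55.1, M 77.5 → max 120.0 km
Site C: residuals K 51.0, L 85.0, M 169.2 → max 169.2 km
Site D: residuals K 0.1, L 0.1, M 0.1 → max 0.1 km
Site E: residuals K 10.3, L 26.4, M 67.8 → max 67.8 km
Only Site D has all residuals ≈ 0.

Site D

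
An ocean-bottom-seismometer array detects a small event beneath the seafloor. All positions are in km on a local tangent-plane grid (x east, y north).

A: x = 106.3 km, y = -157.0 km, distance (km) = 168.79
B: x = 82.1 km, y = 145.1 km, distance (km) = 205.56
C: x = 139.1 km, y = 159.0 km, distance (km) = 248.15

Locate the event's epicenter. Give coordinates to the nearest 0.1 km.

Circle about each station: (x − 106.3)² + (y + 157.0)² = 168.79²; (x − 82.1)² + (y − 145.1)² = 205.56²; (x − 139.1)² + (y − 159.0)² = 248.15².
Subtracting pairs of circle equations eliminates x²+y² and gives linear equations (the radical axes):
-48.4 x + 604.2 y = -21919.12
65.6 x + 632.0 y = -24407.24
Solving the 2×2 system: x ≈ -12.7, y ≈ -37.3 km.
Check against A (with the unrounded x, y): √((x − 106.3)²+(y + 157.0)²) = 168.81 ≈ 168.79 km. ✓

(-12.7, -37.3)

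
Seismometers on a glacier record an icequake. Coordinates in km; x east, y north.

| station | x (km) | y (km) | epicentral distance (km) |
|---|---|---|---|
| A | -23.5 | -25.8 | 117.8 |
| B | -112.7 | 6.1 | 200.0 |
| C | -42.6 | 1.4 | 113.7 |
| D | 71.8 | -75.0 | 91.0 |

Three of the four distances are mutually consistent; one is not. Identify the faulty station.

C

Solve using three stations at a time. Using A, B, D (subtract circle equations pairwise → linear system) gives (x, y) ≈ (87.1, 14.6).
Distances from that point to each station vs reported:
  A: calculated 117.8 vs reported 117.8 → residual 0.0 km
  B: calculated 200.0 vs reported 200.0 → residual 0.0 km
  C: calculated 130.4 vs reported 113.7 → residual 16.7 km
  D: calculated 90.9 vs reported 91.0 → residual 0.1 km
A, B, D are mutually consistent (residuals ≈ 0); C is off by 16.7 km.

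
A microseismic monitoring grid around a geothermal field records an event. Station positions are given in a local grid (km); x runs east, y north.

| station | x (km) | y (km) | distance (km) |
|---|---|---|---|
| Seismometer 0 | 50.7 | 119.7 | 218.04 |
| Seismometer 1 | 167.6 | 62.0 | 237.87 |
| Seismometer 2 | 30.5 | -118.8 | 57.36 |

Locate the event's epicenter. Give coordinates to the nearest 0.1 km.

x ≈ -17.5 km, y ≈ -87.4 km

Circle about each station: (x − 50.7)² + (y − 119.7)² = 218.04²; (x − 167.6)² + (y − 62.0)² = 237.87²; (x − 30.5)² + (y + 118.8)² = 57.36².
Subtracting the Seismometer 0 equation from the Seismometer 1 and Seismometer 2 equations removes the quadratic terms:
233.8 x − 115.4 y = 5994.48
-40.4 x − 477.0 y = 42396.38
Solving the 2×2 system: x ≈ -17.5, y ≈ -87.4 km.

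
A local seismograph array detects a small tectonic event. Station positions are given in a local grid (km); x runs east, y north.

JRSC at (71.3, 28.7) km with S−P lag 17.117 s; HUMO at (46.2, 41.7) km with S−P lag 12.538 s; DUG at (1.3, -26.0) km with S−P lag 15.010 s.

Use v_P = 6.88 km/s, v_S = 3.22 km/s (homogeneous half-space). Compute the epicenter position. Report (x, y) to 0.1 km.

-27.4 km east, 60.2 km north

Distance from S−P lag: d = Δt · v_P v_S / (v_P − v_S) = Δt · (6.88·3.22)/(6.88−3.22) ≈ 6.0529·Δt.
So d_JRSC = 103.61, d_HUMO = 75.89, d_DUG = 90.85 km.
Circle about each station: (x − 71.3)² + (y − 28.7)² = 103.61²; (x − 46.2)² + (y − 41.7)² = 75.89²; (x − 1.3)² + (y + 26.0)² = 90.85².
Subtracting the JRSC equation from the HUMO and DUG equations removes the quadratic terms:
-50.2 x + 26.0 y = 2941.69
-140.0 x − 109.4 y = -2748.38
Solving the 2×2 system: x ≈ -27.4, y ≈ 60.2 km.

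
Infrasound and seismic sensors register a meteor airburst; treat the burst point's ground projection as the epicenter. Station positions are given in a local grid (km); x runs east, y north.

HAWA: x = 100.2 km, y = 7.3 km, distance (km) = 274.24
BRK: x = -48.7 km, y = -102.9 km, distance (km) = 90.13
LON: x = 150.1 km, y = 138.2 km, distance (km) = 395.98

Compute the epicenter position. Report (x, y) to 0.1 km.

x ≈ -130.1 km, y ≈ -141.6 km

Circle about each station: (x − 100.2)² + (y − 7.3)² = 274.24²; (x + 48.7)² + (y + 102.9)² = 90.13²; (x − 150.1)² + (y − 138.2)² = 395.98².
Subtracting pairs of circle equations eliminates x²+y² and gives linear equations (the radical axes):
-297.8 x − 220.4 y = 69950.93
99.8 x + 261.8 y = -50056.66
Solving the 2×2 system: x ≈ -130.1, y ≈ -141.6 km.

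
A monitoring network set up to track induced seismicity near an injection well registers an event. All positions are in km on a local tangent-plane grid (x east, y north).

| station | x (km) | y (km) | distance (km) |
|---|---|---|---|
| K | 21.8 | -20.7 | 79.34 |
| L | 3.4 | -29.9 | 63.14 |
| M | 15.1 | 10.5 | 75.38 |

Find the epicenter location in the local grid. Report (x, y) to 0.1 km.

Circle about each station: (x − 21.8)² + (y + 20.7)² = 79.34²; (x − 3.4)² + (y + 29.9)² = 63.14²; (x − 15.1)² + (y − 10.5)² = 75.38².
Subtracting pairs of circle equations eliminates x²+y² and gives linear equations (the radical axes):
-36.8 x − 18.4 y = 2310.02
-13.4 x + 62.4 y = 47.22
Solving the 2×2 system: x ≈ -57.0, y ≈ -11.5 km.

x ≈ -57.0 km, y ≈ -11.5 km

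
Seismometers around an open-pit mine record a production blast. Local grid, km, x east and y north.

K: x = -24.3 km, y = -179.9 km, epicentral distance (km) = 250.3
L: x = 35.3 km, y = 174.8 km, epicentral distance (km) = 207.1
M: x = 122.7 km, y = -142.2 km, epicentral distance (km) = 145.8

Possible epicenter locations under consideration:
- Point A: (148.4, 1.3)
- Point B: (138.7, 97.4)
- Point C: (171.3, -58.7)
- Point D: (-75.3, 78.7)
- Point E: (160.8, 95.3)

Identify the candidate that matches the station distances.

Point A

For each candidate, compare |candidate − station| to the reported distance:
Point A: residuals K 0.0, L 0.0, M 0.0 → max 0.0 km
Point B: residuals K 71.4, L 77.9, M 94.3 → max 94.3 km
Point C: residuals K 20.2, L 63.1, M 49.2 → max 63.1 km
Point D: residuals K 13.3, L 60.6, M 150.8 → max 150.8 km
Point E: residuals K 81.4, L 58.5, M 94.7 → max 94.7 km
Only Point A has all residuals ≈ 0.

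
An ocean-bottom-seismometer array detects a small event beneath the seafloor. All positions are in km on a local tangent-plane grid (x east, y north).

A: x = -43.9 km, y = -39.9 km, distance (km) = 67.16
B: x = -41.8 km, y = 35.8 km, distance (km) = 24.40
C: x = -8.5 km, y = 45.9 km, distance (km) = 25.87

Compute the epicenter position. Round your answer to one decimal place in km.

-20.9 km east, 23.2 km north

Circle about each station: (x + 43.9)² + (y + 39.9)² = 67.16²; (x + 41.8)² + (y − 35.8)² = 24.40²; (x + 8.5)² + (y − 45.9)² = 25.87².
Subtracting the A equation from the B and C equations removes the quadratic terms:
4.2 x + 151.4 y = 3424.77
70.8 x + 171.6 y = 2501.05
Solving the 2×2 system: x ≈ -20.9, y ≈ 23.2 km.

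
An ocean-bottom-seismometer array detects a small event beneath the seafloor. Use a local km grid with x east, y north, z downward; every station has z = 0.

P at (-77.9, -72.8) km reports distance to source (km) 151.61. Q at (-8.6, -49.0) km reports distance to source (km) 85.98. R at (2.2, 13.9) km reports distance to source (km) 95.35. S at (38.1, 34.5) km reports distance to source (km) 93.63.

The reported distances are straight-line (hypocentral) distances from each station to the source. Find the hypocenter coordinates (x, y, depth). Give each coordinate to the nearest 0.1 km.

Each station gives a sphere (x−x_i)² + (y−y_i)² + z² = d_i² (stations at z=0).
Subtracting the P sphere from Q and R: z² cancels, leaving linear equations in x and y:
138.6 x + 47.6 y = 6699.74
160.2 x + 173.4 y = 2723.77
Solving: x ≈ 62.902, y ≈ -42.406 km (keep extra digits for the depth step; rounded: 62.9, -42.4).
Then from the P sphere: z² = 151.61² − (x + 77.9)² − (y + 72.8)² with x = 62.902, y = -42.406, so z ≈ 47.293 ≈ 47.3 km.
Check against S (with the unrounded solution): distance 93.63 ≈ 93.63 km. ✓

(62.9, -42.4, 47.3)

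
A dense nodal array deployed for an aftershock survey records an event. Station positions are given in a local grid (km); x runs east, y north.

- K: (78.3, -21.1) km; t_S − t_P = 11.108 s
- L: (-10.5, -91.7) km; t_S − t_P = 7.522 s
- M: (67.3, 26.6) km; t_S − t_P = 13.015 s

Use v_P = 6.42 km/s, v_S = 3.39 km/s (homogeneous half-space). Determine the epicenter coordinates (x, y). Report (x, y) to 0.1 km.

(0.5, -38.8)

Distance from S−P lag: d = Δt · v_P v_S / (v_P − v_S) = Δt · (6.42·3.39)/(6.42−3.39) ≈ 7.1828·Δt.
So d_K = 79.79, d_L = 54.03, d_M = 93.48 km.
Circle about each station: (x − 78.3)² + (y + 21.1)² = 79.79²; (x + 10.5)² + (y + 91.7)² = 54.03²; (x − 67.3)² + (y − 26.6)² = 93.48².
Subtracting pairs of circle equations eliminates x²+y² and gives linear equations (the radical axes):
-177.6 x − 141.2 y = 5390.24
-22.0 x + 95.4 y = -3711.32
Solving the 2×2 system: x ≈ 0.5, y ≈ -38.8 km.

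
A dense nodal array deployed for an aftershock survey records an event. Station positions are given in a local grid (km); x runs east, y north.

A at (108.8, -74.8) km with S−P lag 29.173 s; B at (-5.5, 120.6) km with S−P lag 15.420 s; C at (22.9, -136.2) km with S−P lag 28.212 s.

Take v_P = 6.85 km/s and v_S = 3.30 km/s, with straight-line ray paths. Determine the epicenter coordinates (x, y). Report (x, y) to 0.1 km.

Distance from S−P lag: d = Δt · v_P v_S / (v_P − v_S) = Δt · (6.85·3.30)/(6.85−3.30) ≈ 6.3676·Δt.
So d_A = 185.76, d_B = 98.19, d_C = 179.64 km.
Circle about each station: (x − 108.8)² + (y + 74.8)² = 185.76²; (x + 5.5)² + (y − 120.6)² = 98.19²; (x − 22.9)² + (y + 136.2)² = 179.64².
Subtracting the A equation from the B and C equations removes the quadratic terms:
-228.6 x + 390.8 y = 22007.63
-171.8 x − 122.8 y = 3878.62
Solving the 2×2 system: x ≈ -44.3, y ≈ 30.4 km.

x ≈ -44.3 km, y ≈ 30.4 km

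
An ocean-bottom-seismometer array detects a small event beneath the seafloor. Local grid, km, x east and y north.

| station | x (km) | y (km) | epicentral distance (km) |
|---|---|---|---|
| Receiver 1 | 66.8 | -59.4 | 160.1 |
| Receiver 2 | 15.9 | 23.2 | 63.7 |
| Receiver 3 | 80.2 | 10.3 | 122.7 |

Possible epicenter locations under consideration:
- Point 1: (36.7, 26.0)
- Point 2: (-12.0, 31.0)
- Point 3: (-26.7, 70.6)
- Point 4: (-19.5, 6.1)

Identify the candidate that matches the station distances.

Point 3

For each candidate, compare |candidate − station| to the reported distance:
Point 1: residuals Receiver 1 69.6, Receiver 2 42.7, Receiver 3 76.5 → max 76.5 km
Point 2: residuals Receiver 1 40.2, Receiver 2 34.7, Receiver 3 28.2 → max 40.2 km
Point 3: residuals Receiver 1 0.0, Receiver 2 0.0, Receiver 3 0.0 → max 0.0 km
Point 4: residuals Receiver 1 51.8, Receiver 2 24.4, Receiver 3 22.9 → max 51.8 km
Only Point 3 has all residuals ≈ 0.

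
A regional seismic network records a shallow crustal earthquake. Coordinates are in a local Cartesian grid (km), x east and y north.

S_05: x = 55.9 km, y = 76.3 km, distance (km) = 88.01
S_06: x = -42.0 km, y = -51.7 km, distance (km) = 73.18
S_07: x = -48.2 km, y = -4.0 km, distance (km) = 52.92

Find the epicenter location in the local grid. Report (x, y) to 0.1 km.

Circle about each station: (x − 55.9)² + (y − 76.3)² = 88.01²; (x + 42.0)² + (y + 51.7)² = 73.18²; (x + 48.2)² + (y + 4.0)² = 52.92².
Subtracting the S_05 equation from the S_06 and S_07 equations removes the quadratic terms:
-195.8 x − 256.0 y = -2119.16
-208.2 x − 160.6 y = -1662.03
Solving the 2×2 system: x ≈ 3.9, y ≈ 5.3 km.

x ≈ 3.9 km, y ≈ 5.3 km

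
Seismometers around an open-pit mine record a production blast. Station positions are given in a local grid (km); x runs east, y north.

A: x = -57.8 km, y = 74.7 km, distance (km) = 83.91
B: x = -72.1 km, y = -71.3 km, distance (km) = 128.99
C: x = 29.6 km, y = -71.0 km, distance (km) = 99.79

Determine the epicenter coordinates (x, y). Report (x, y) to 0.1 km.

11.3 km east, 27.1 km north

Circle about each station: (x + 57.8)² + (y − 74.7)² = 83.91²; (x + 72.1)² + (y + 71.3)² = 128.99²; (x − 29.6)² + (y + 71.0)² = 99.79².
Subtracting pairs of circle equations eliminates x²+y² and gives linear equations (the radical axes):
-28.6 x − 292.0 y = -8236.36
174.8 x − 291.4 y = -5920.93
Solving the 2×2 system: x ≈ 11.3, y ≈ 27.1 km.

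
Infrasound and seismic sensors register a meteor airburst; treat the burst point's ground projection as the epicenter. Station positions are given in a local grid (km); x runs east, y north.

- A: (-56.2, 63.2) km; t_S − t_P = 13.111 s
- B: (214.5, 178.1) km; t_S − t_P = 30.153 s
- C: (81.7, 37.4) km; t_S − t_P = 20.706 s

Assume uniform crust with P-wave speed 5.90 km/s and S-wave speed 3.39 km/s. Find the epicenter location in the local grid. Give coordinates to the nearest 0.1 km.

(-25.3, 163.0)

Distance from S−P lag: d = Δt · v_P v_S / (v_P − v_S) = Δt · (5.90·3.39)/(5.90−3.39) ≈ 7.9685·Δt.
So d_A = 104.48, d_B = 240.27, d_C = 165.00 km.
Circle about each station: (x + 56.2)² + (y − 63.2)² = 104.48²; (x − 214.5)² + (y − 178.1)² = 240.27²; (x − 81.7)² + (y − 37.4)² = 165.00².
Subtracting the A equation from the B and C equations removes the quadratic terms:
541.4 x + 229.8 y = 23763.58
275.8 x − 51.6 y = -15387.96
Solving the 2×2 system: x ≈ -25.3, y ≈ 163.0 km.
Check against A (with the unrounded x, y): √((x + 56.2)²+(y − 63.2)²) = 104.48 ≈ 104.48 km. ✓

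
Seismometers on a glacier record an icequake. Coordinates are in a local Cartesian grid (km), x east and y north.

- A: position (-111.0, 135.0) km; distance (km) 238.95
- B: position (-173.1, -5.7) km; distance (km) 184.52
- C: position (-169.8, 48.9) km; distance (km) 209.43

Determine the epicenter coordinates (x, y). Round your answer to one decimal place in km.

Circle about each station: (x + 111.0)² + (y − 135.0)² = 238.95²; (x + 173.1)² + (y + 5.7)² = 184.52²; (x + 169.8)² + (y − 48.9)² = 209.43².
Subtracting the A equation from the B and C equations removes the quadratic terms:
-124.2 x − 281.4 y = 22499.57
-117.6 x − 172.2 y = 13913.43
Solving the 2×2 system: x ≈ -3.5, y ≈ -78.4 km.
Check against A (with the unrounded x, y): √((x + 111.0)²+(y − 135.0)²) = 238.97 ≈ 238.95 km. ✓

(-3.5, -78.4)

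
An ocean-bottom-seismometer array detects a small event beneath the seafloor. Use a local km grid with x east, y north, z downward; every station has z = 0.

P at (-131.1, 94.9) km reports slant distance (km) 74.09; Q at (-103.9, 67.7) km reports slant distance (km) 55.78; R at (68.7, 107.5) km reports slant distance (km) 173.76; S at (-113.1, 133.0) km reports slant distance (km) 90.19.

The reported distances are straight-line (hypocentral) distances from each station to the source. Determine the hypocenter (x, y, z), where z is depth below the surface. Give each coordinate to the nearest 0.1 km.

(-90.7, 64.4, 54.1)

Each station gives a sphere (x−x_i)² + (y−y_i)² + z² = d_i² (stations at z=0).
Subtracting the P sphere from Q and R: z² cancels, leaving linear equations in x and y:
54.4 x − 54.4 y = -8436.80
399.6 x + 25.2 y = -34620.49
Solving: x ≈ -90.698, y ≈ 64.390 km (keep extra digits for the depth step; rounded: -90.7, 64.4).
Then from the P sphere: z² = 74.09² − (x + 131.1)² − (y − 94.9)² with x = -90.698, y = 64.390, so z ≈ 54.094 ≈ 54.1 km.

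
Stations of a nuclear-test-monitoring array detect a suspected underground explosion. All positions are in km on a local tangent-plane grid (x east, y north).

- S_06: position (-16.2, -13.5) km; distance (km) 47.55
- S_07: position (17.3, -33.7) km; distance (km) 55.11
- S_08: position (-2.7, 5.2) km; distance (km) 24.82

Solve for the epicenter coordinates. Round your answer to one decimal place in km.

Circle about each station: (x + 16.2)² + (y + 13.5)² = 47.55²; (x − 17.3)² + (y + 33.7)² = 55.11²; (x + 2.7)² + (y − 5.2)² = 24.82².
Subtracting pairs of circle equations eliminates x²+y² and gives linear equations (the radical axes):
67.0 x − 40.4 y = 214.18
27.0 x + 37.4 y = 1234.61
Solving the 2×2 system: x ≈ 16.1, y ≈ 21.4 km.
Check against S_06 (with the unrounded x, y): √((x + 16.2)²+(y + 13.5)²) = 47.54 ≈ 47.55 km. ✓

(16.1, 21.4)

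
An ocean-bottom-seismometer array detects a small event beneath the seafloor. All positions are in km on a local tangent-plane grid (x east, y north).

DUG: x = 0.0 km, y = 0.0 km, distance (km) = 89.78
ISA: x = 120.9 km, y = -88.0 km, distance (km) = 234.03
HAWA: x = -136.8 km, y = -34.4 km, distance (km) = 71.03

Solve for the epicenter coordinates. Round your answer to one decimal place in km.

Circle about each station: x² + y² = 89.78²; (x − 120.9)² + (y + 88.0)² = 234.03²; (x + 136.8)² + (y + 34.4)² = 71.03².
Subtracting pairs of circle equations eliminates x²+y² and gives linear equations (the radical axes):
241.8 x − 176.0 y = -24348.78
-273.6 x − 68.8 y = 22912.79
Solving the 2×2 system: x ≈ -88.1, y ≈ 17.3 km.

x ≈ -88.1 km, y ≈ 17.3 km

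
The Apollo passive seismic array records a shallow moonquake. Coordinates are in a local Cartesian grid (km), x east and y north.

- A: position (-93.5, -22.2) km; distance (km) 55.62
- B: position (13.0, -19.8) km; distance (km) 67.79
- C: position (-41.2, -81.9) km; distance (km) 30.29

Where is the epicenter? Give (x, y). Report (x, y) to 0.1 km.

Circle about each station: (x + 93.5)² + (y + 22.2)² = 55.62²; (x − 13.0)² + (y + 19.8)² = 67.79²; (x + 41.2)² + (y + 81.9)² = 30.29².
Subtracting the A equation from the B and C equations removes the quadratic terms:
213.0 x + 4.8 y = -10175.95
104.6 x − 119.4 y = 1346.06
Solving the 2×2 system: x ≈ -46.6, y ≈ -52.1 km.

-46.6 km east, -52.1 km north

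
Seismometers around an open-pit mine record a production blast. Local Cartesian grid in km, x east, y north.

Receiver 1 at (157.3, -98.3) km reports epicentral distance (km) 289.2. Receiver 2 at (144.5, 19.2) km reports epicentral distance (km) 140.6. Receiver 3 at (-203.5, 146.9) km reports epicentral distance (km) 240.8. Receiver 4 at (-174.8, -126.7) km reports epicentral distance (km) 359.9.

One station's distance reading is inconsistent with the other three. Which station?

Receiver 2

Solve using three stations at a time. Using Receiver 1, Receiver 3, Receiver 4 (subtract circle equations pairwise → linear system) gives (x, y) ≈ (36.7, 164.5).
Distances from that point to each station vs reported:
  Receiver 1: calculated 289.2 vs reported 289.2 → residual 0.0 km
  Receiver 2: calculated 181.0 vs reported 140.6 → residual 40.4 km
  Receiver 3: calculated 240.8 vs reported 240.8 → residual 0.0 km
  Receiver 4: calculated 359.9 vs reported 359.9 → residual 0.0 km
Receiver 1, Receiver 3, Receiver 4 are mutually consistent (residuals ≈ 0); Receiver 2 is off by 40.4 km.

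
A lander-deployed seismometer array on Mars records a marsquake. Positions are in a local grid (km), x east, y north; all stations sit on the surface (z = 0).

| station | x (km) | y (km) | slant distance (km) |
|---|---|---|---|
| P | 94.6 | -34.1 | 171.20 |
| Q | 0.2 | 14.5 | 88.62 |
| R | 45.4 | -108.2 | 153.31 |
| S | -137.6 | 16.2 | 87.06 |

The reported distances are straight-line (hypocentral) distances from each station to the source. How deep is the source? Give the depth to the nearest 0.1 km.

Each station gives a sphere (x−x_i)² + (y−y_i)² + z² = d_i² (stations at z=0).
Subtracting the P sphere from Q and R: z² cancels, leaving linear equations in x and y:
-188.8 x + 97.2 y = 11554.26
-98.4 x − 148.2 y = 9461.91
Solving: x ≈ -70.104, y ≈ -17.299 km (keep extra digits for the depth step; rounded: -70.1, -17.3).
Then from the P sphere: z² = 171.20² − (x − 94.6)² − (y + 34.1)² with x = -70.104, y = -17.299, so z ≈ 43.586 ≈ 43.6 km.

z ≈ 43.6 km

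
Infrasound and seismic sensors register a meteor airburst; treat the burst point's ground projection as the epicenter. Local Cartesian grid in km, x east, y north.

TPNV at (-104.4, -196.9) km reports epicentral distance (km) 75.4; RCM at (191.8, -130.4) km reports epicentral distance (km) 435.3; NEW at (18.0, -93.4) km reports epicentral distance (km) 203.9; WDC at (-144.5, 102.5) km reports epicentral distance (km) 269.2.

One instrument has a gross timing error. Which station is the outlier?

Solve using three stations at a time. Using TPNV, NEW, WDC (subtract circle equations pairwise → linear system) gives (x, y) ≈ (-172.8, -165.2).
Distances from that point to each station vs reported:
  TPNV: calculated 75.4 vs reported 75.4 → residual 0.0 km
  RCM: calculated 366.3 vs reported 435.3 → residual 69.0 km
  NEW: calculated 203.9 vs reported 203.9 → residual 0.0 km
  WDC: calculated 269.2 vs reported 269.2 → residual 0.0 km
TPNV, NEW, WDC are mutually consistent (residuals ≈ 0); RCM is off by 69.0 km.

RCM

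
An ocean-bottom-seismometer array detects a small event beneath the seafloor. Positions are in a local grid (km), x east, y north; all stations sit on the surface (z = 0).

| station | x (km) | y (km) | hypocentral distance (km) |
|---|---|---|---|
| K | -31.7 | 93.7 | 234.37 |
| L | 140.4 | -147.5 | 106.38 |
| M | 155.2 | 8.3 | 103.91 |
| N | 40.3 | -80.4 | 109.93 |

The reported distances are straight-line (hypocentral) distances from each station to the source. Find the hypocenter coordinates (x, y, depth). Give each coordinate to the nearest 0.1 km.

(126.4, -65.9, 66.8)

Each station gives a sphere (x−x_i)² + (y−y_i)² + z² = d_i² (stations at z=0).
Subtracting the K sphere from L and M: z² cancels, leaving linear equations in x and y:
344.2 x − 482.4 y = 75296.42
373.8 x − 170.8 y = 58503.36
Solving: x ≈ 126.398, y ≈ -65.900 km (keep extra digits for the depth step; rounded: 126.4, -65.9).
Then from the K sphere: z² = 234.37² − (x + 31.7)² − (y − 93.7)² with x = 126.398, y = -65.900, so z ≈ 66.799 ≈ 66.8 km.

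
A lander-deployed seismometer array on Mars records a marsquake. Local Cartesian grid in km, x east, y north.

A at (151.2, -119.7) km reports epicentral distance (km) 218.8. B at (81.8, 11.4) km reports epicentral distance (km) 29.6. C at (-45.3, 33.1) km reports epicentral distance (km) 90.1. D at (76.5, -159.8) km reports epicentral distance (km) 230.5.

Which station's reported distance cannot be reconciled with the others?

B

Solve using three stations at a time. Using A, C, D (subtract circle equations pairwise → linear system) gives (x, y) ≈ (37.9, 67.4).
Distances from that point to each station vs reported:
  A: calculated 218.7 vs reported 218.8 → residual 0.1 km
  B: calculated 71.2 vs reported 29.6 → residual 41.6 km
  C: calculated 89.9 vs reported 90.1 → residual 0.2 km
  D: calculated 230.4 vs reported 230.5 → residual 0.1 km
A, C, D are mutually consistent (residuals ≈ 0); B is off by 41.6 km.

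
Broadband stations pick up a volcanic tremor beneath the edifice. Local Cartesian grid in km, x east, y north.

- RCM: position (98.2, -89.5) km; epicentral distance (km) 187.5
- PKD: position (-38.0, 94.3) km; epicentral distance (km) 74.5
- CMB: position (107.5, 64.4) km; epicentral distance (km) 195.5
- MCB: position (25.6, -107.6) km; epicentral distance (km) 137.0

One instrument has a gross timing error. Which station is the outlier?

Solve using three stations at a time. Using RCM, CMB, MCB (subtract circle equations pairwise → linear system) gives (x, y) ≈ (-72.6, -11.9).
Distances from that point to each station vs reported:
  RCM: calculated 187.6 vs reported 187.5 → residual 0.1 km
  PKD: calculated 111.7 vs reported 74.5 → residual 37.2 km
  CMB: calculated 195.6 vs reported 195.5 → residual 0.1 km
  MCB: calculated 137.1 vs reported 137.0 → residual 0.1 km
RCM, CMB, MCB are mutually consistent (residuals ≈ 0); PKD is off by 37.2 km.

PKD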